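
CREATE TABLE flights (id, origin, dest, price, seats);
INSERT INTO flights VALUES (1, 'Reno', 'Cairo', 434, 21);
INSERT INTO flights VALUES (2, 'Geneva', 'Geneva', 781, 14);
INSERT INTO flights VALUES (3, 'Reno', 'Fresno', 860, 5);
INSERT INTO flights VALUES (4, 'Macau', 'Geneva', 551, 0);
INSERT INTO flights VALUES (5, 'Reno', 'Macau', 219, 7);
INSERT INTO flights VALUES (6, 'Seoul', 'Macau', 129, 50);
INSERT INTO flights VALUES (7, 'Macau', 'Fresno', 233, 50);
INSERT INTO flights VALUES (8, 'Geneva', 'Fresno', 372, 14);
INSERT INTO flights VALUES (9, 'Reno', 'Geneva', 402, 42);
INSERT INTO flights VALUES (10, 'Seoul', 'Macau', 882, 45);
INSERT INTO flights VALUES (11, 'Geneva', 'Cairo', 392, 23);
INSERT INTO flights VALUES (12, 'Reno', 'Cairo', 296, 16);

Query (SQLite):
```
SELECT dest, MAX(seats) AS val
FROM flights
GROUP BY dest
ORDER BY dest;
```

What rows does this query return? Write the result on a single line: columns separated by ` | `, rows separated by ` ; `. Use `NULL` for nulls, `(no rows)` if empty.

Cairo | 23 ; Fresno | 50 ; Geneva | 42 ; Macau | 50

Partition flights by dest; compute MAX(seats) within each group.
  Cairo: ids {1, 11, 12} → MAX(seats)=23
  Fresno: ids {3, 7, 8} → MAX(seats)=50
  Geneva: ids {2, 4, 9} → MAX(seats)=42
  Macau: ids {5, 6, 10} → MAX(seats)=50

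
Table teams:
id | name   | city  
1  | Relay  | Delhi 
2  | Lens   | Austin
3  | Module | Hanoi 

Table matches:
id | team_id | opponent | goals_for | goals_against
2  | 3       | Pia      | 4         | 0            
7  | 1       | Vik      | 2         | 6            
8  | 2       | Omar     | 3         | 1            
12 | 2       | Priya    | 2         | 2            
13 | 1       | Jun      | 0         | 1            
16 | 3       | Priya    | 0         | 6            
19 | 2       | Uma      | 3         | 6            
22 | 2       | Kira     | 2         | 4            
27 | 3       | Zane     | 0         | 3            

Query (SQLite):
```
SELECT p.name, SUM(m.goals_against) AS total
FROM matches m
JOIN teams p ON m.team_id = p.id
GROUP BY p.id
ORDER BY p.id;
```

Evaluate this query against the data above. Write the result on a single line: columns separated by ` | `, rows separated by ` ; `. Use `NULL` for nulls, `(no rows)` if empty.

Relay | 7 ; Lens | 13 ; Module | 9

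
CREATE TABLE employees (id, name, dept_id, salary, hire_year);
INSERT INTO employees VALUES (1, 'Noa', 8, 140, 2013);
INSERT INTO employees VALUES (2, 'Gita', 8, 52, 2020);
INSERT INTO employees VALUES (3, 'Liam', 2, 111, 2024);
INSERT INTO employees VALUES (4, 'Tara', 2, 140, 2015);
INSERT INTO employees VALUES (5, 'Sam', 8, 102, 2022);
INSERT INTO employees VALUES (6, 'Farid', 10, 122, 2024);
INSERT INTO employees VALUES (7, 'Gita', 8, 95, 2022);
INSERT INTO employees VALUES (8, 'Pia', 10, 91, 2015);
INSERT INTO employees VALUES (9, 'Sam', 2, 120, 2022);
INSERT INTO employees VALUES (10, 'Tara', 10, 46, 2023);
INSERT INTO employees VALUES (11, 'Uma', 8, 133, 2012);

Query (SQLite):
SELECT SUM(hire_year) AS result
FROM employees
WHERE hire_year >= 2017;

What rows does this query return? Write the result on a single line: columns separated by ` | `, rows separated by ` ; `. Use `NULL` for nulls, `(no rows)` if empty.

Rows where hire_year >= 2017 → hire_year values: [2020, 2024, 2022, 2024, 2022, 2022, 2023].
SUM of non-NULL values = 14157.

14157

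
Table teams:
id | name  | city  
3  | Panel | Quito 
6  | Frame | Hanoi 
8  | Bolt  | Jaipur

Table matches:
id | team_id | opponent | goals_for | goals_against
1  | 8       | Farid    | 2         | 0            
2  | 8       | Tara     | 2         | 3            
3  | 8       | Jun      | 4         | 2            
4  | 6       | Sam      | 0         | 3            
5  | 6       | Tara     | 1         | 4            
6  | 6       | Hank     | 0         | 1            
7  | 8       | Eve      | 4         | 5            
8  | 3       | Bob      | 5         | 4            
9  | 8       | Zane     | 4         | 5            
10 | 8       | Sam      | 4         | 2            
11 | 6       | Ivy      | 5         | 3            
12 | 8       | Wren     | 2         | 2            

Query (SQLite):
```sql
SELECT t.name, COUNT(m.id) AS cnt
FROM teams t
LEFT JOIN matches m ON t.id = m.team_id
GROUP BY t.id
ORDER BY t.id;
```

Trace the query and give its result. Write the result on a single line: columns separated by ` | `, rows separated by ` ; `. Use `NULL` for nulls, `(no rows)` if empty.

Panel | 1 ; Frame | 4 ; Bolt | 7

LEFT JOIN keeps every teams row; unmatched ones get NULL for matches columns.
Group by teams.id and compute COUNT(m.id). COUNT(col) of an all-NULL group is 0.
  3: ids {8} → COUNT(m.id)=1
  6: ids {4, 5, 6, 11} → COUNT(m.id)=4
  8: ids {1, 2, 3, 7, 9, 10, 12} → COUNT(m.id)=7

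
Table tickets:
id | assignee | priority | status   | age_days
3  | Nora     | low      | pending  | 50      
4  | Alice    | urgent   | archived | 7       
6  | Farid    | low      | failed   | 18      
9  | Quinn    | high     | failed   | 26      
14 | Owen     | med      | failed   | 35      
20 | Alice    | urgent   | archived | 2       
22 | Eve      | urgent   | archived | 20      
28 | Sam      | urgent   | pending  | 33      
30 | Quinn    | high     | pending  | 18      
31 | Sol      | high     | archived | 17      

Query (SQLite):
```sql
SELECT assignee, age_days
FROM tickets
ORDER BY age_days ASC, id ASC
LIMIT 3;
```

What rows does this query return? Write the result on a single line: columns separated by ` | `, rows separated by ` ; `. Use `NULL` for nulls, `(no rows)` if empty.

Alice | 2 ; Alice | 7 ; Sol | 17

Sort by age_days asc, tiebreak id asc: (2, id=20), (7, id=4), (17, id=31), (18, id=6), (18, id=30), (20, id=22) …. Take first 3.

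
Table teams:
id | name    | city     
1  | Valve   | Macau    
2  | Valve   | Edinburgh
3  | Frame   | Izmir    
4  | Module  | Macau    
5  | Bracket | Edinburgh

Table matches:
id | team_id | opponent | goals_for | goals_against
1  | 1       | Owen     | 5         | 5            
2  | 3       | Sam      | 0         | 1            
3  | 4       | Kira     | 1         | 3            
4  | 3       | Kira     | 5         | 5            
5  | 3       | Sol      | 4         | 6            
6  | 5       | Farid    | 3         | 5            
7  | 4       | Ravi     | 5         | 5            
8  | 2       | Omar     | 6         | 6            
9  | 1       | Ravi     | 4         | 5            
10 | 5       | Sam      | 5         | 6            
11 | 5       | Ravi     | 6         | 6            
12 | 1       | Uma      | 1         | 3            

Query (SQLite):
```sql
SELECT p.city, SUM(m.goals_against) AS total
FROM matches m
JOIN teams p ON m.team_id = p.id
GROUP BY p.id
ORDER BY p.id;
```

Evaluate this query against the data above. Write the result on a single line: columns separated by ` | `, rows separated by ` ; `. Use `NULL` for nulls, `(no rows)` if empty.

Join each matches row to its teams via team_id.
Group joined rows by teams.id; compute SUM(m.goals_against) per group.
  1: ids {1, 9, 12} → SUM(m.goals_against)=13
  2: ids {8} → SUM(m.goals_against)=6
  3: ids {2, 4, 5} → SUM(m.goals_against)=12
  4: ids {3, 7} → SUM(m.goals_against)=8
  5: ids {6, 10, 11} → SUM(m.goals_against)=17

Macau | 13 ; Edinburgh | 6 ; Izmir | 12 ; Macau | 8 ; Edinburgh | 17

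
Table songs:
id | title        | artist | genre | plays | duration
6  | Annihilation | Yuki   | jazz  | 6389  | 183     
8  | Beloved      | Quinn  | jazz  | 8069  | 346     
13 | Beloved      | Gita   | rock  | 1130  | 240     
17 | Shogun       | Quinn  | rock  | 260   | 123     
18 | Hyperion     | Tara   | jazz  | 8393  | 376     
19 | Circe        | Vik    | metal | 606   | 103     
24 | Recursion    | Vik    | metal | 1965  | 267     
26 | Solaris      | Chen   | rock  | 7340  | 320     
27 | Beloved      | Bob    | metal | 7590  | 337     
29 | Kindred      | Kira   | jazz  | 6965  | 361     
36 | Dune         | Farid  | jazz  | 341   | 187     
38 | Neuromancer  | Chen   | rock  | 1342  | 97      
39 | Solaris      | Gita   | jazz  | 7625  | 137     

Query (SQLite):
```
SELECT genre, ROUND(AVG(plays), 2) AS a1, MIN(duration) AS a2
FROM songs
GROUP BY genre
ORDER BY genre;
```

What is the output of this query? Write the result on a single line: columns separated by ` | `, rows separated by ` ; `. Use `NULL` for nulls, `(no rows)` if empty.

Group songs by genre.
Per group compute: ROUND(AVG(plays), 2), MIN(duration).
  jazz: ids {6, 8, 18, 29, 36, 39} → ROUND(AVG(plays), 2)=6297, MIN(duration)=137
  metal: ids {19, 24, 27} → ROUND(AVG(plays), 2)=3387, MIN(duration)=103
  rock: ids {13, 17, 26, 38} → ROUND(AVG(plays), 2)=2518, MIN(duration)=97

jazz | 6297 | 137 ; metal | 3387 | 103 ; rock | 2518 | 97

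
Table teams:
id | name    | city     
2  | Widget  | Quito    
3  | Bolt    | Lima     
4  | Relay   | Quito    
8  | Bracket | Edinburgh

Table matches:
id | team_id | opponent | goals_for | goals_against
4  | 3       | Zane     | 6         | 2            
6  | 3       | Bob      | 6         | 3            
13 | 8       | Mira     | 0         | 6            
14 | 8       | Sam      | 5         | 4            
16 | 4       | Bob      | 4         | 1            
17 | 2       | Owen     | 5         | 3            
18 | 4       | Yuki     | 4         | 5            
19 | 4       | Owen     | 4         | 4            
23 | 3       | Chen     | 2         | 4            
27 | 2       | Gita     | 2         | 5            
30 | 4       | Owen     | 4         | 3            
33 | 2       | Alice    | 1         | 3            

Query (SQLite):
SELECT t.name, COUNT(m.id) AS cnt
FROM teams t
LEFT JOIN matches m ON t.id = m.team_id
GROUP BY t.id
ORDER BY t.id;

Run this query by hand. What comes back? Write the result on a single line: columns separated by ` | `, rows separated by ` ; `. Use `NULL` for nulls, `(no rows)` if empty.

LEFT JOIN keeps every teams row; unmatched ones get NULL for matches columns.
Group by teams.id and compute COUNT(m.id). COUNT(col) of an all-NULL group is 0.
  2: ids {17, 27, 33} → COUNT(m.id)=3
  3: ids {4, 6, 23} → COUNT(m.id)=3
  4: ids {16, 18, 19, 30} → COUNT(m.id)=4
  8: ids {13, 14} → COUNT(m.id)=2

Widget | 3 ; Bolt | 3 ; Relay | 4 ; Bracket | 2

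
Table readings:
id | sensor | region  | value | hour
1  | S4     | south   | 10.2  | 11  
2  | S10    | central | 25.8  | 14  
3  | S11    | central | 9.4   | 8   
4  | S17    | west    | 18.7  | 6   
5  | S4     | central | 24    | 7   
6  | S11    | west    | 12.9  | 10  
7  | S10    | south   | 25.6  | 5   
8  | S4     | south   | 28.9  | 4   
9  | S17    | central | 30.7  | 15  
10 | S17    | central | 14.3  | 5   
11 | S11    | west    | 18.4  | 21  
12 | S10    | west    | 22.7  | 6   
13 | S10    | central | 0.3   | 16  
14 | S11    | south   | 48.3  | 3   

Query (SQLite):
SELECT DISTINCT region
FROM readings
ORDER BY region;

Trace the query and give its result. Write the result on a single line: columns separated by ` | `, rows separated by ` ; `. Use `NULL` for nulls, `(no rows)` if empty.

central ; south ; west

Collect distinct region values from readings.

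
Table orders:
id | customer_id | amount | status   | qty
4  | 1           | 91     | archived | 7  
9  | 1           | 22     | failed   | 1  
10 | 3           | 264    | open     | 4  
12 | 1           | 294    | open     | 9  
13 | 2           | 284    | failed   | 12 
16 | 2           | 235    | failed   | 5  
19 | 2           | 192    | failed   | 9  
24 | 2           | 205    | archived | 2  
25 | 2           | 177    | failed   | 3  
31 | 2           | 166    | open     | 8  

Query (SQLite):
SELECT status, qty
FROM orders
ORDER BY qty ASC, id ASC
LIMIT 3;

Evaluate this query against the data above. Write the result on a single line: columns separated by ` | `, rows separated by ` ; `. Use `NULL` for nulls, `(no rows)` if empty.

Sort by qty asc, tiebreak id asc: (1, id=9), (2, id=24), (3, id=25), (4, id=10), (5, id=16), (7, id=4) …. Take first 3.

failed | 1 ; archived | 2 ; failed | 3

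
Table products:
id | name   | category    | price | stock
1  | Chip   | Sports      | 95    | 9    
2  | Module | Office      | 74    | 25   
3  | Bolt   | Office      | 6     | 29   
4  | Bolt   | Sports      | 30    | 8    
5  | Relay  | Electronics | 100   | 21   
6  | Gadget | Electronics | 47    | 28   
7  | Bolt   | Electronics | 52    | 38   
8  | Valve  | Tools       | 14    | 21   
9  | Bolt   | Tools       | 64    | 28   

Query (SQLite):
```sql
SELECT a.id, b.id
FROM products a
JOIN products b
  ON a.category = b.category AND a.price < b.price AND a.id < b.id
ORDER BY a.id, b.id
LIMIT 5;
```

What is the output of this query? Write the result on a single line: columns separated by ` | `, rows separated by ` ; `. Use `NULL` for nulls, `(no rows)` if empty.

6 | 7 ; 8 | 9

Pairs (a,b) with same category, a.price < b.price, a.id < b.id.
category groups: Electronics:{5,6,7} Office:{2,3} Sports:{1,4} Tools:{8,9}
Ordered by (a.id, b.id); first 5.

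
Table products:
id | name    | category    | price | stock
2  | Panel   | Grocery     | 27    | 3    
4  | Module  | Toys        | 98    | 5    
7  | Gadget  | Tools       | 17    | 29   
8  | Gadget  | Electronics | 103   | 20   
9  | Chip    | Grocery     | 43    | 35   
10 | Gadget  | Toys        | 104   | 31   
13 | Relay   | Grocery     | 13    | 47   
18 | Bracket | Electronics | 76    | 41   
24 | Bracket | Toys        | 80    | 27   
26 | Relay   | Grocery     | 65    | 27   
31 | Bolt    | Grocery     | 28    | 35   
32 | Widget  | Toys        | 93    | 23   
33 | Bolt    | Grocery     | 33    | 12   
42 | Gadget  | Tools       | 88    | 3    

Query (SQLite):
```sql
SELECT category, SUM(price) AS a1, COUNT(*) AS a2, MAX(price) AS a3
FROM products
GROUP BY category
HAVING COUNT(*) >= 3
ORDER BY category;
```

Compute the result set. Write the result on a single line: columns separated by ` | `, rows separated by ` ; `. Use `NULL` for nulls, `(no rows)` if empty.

Grocery | 209 | 6 | 65 ; Toys | 375 | 4 | 104

Group products by category.
Per group compute: SUM(price), COUNT(*), MAX(price).
HAVING: drop groups with fewer than 3 rows.
  Electronics: ids {8, 18} → SUM(price)=179, COUNT(*)=2, MAX(price)=103
  Grocery: ids {2, 9, 13, 26, 31, 33} → SUM(price)=209, COUNT(*)=6, MAX(price)=65
  Tools: ids {7, 42} → SUM(price)=105, COUNT(*)=2, MAX(price)=88
  Toys: ids {4, 10, 24, 32} → SUM(price)=375, COUNT(*)=4, MAX(price)=104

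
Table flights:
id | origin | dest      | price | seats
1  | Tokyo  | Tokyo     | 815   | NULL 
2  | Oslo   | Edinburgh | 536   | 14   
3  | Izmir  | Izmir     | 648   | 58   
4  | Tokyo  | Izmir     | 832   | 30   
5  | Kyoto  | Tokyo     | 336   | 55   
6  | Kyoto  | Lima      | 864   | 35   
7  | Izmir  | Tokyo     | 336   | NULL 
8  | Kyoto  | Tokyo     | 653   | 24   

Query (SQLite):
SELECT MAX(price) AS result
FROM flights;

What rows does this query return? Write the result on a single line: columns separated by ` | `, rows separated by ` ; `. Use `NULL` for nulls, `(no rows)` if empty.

864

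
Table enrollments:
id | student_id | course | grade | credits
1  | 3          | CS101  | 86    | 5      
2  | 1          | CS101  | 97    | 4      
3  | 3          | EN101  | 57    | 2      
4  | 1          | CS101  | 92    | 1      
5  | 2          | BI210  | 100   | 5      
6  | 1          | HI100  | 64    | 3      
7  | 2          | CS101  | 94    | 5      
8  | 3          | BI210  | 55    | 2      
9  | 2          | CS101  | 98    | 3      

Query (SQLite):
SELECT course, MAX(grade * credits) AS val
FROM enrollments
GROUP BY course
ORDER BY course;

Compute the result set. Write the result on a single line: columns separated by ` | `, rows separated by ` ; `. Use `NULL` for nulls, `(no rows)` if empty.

BI210 | 500 ; CS101 | 470 ; EN101 | 114 ; HI100 | 192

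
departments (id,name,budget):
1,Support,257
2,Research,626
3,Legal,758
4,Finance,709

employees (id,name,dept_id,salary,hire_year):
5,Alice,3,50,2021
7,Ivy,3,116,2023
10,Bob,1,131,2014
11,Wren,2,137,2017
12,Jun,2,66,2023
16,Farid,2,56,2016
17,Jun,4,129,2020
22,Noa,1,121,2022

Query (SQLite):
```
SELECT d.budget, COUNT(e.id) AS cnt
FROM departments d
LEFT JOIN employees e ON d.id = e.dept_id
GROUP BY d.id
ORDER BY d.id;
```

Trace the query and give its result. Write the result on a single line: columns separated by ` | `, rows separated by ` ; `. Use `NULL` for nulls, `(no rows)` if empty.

LEFT JOIN keeps every departments row; unmatched ones get NULL for employees columns.
Group by departments.id and compute COUNT(e.id). COUNT(col) of an all-NULL group is 0.
  1: ids {10, 22} → COUNT(e.id)=2
  2: ids {11, 12, 16} → COUNT(e.id)=3
  3: ids {5, 7} → COUNT(e.id)=2
  4: ids {17} → COUNT(e.id)=1

257 | 2 ; 626 | 3 ; 758 | 2 ; 709 | 1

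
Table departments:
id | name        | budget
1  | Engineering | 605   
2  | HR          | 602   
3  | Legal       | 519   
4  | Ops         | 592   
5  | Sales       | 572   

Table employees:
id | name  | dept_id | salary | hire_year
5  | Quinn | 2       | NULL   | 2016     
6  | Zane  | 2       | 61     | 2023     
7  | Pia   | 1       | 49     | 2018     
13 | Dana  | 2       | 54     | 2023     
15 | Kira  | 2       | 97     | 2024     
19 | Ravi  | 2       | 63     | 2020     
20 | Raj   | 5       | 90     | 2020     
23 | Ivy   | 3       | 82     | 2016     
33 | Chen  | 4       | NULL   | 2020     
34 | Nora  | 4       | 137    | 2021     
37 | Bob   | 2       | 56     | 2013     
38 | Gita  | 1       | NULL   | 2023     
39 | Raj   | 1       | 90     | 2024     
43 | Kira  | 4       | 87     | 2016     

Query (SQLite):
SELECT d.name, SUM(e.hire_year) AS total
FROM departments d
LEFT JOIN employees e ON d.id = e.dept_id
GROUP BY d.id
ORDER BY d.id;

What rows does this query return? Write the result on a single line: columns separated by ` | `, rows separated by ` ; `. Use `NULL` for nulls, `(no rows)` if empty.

Engineering | 6065 ; HR | 12119 ; Legal | 2016 ; Ops | 6057 ; Sales | 2020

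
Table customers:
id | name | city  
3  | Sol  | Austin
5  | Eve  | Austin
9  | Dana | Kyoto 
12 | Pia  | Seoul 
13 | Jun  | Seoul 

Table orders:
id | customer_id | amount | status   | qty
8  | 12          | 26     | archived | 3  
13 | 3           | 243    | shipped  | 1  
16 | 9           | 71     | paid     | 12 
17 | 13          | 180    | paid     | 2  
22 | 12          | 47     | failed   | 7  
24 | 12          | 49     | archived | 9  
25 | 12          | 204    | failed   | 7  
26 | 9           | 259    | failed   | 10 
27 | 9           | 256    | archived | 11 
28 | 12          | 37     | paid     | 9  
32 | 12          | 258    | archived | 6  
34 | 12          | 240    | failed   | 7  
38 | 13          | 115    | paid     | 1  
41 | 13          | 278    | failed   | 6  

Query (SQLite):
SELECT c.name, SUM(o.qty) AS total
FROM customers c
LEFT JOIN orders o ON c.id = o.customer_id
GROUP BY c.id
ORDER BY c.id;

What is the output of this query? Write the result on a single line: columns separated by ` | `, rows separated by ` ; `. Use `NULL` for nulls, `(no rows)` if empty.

LEFT JOIN keeps every customers row; unmatched ones get NULL for orders columns.
Group by customers.id and compute SUM(o.qty). SUM over an all-NULL group is NULL.
  3: ids {13} → SUM(o.qty)=1
  5: ids {—} → SUM(o.qty)=NULL
  9: ids {16, 26, 27} → SUM(o.qty)=33
  12: ids {8, 22, 24, 25, 28, 32, 34} → SUM(o.qty)=48
  13: ids {17, 38, 41} → SUM(o.qty)=9

Sol | 1 ; Eve | NULL ; Dana | 33 ; Pia | 48 ; Jun | 9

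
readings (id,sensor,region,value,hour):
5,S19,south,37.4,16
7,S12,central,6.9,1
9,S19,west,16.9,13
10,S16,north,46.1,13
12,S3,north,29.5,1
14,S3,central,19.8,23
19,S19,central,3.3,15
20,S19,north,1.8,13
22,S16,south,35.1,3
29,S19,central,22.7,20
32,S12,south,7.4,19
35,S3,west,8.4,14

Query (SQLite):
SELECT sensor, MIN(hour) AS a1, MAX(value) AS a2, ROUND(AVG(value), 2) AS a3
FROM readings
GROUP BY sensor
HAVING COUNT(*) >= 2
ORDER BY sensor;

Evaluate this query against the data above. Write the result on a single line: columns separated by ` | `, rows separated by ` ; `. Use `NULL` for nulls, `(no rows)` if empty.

S12 | 1 | 7.4 | 7.15 ; S16 | 3 | 46.1 | 40.6 ; S19 | 13 | 37.4 | 16.42 ; S3 | 1 | 29.5 | 19.23

Group readings by sensor.
Per group compute: MIN(hour), MAX(value), ROUND(AVG(value), 2).
HAVING: drop groups with fewer than 2 rows.
  S12: ids {7, 32} → MIN(hour)=1, MAX(value)=7.4, ROUND(AVG(value), 2)=7.15
  S16: ids {10, 22} → MIN(hour)=3, MAX(value)=46.1, ROUND(AVG(value), 2)=40.6
  S19: ids {5, 9, 19, 20, 29} → MIN(hour)=13, MAX(value)=37.4, ROUND(AVG(value), 2)=16.42
  S3: ids {12, 14, 35} → MIN(hour)=1, MAX(value)=29.5, ROUND(AVG(value), 2)=19.23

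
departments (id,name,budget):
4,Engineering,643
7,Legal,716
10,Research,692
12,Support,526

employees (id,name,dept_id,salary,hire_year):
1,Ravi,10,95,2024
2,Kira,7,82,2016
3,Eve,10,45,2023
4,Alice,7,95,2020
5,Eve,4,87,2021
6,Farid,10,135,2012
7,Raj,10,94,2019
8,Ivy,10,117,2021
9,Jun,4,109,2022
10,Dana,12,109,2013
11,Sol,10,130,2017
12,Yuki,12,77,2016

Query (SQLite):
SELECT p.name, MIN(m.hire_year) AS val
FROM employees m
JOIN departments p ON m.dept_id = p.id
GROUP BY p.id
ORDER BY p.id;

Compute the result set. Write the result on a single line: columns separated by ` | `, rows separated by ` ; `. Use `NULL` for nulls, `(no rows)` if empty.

Join each employees row to its departments via dept_id.
Group joined rows by departments.id; compute MIN(m.hire_year) per group.
  4: ids {5, 9} → MIN(m.hire_year)=2021
  7: ids {2, 4} → MIN(m.hire_year)=2016
  10: ids {1, 3, 6, 7, 8, 11} → MIN(m.hire_year)=2012
  12: ids {10, 12} → MIN(m.hire_year)=2013

Engineering | 2021 ; Legal | 2016 ; Research | 2012 ; Support | 2013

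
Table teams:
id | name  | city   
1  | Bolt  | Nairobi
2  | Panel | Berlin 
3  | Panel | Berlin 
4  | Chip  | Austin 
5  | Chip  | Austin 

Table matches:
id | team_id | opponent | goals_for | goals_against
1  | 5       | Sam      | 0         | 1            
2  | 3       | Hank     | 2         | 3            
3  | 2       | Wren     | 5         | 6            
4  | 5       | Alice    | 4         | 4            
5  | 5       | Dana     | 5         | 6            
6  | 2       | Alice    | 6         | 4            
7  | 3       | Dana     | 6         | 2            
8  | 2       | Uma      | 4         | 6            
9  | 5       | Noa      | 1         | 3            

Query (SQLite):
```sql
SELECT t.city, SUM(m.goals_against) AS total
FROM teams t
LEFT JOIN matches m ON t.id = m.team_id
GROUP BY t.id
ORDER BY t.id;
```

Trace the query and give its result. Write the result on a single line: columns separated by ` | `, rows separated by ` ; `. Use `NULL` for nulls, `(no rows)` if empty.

LEFT JOIN keeps every teams row; unmatched ones get NULL for matches columns.
Group by teams.id and compute SUM(m.goals_against). SUM over an all-NULL group is NULL.
  1: ids {—} → SUM(m.goals_against)=NULL
  2: ids {3, 6, 8} → SUM(m.goals_against)=16
  3: ids {2, 7} → SUM(m.goals_against)=5
  4: ids {—} → SUM(m.goals_against)=NULL
  5: ids {1, 4, 5, 9} → SUM(m.goals_against)=14

Nairobi | NULL ; Berlin | 16 ; Berlin | 5 ; Austin | NULL ; Austin | 14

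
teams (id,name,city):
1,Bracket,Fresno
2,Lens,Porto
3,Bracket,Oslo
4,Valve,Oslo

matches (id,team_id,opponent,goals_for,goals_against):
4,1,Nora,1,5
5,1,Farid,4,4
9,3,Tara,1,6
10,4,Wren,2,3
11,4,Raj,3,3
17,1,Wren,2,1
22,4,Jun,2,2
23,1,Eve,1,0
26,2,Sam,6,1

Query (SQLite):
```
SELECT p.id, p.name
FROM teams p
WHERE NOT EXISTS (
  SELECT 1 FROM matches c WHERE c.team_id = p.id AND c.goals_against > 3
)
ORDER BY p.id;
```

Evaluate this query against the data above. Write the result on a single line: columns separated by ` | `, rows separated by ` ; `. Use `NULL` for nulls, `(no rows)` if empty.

2 | Lens ; 4 | Valve

For each teams row, check whether any matches with matching team_id has goals_against > 3.
Keep rows where that is false.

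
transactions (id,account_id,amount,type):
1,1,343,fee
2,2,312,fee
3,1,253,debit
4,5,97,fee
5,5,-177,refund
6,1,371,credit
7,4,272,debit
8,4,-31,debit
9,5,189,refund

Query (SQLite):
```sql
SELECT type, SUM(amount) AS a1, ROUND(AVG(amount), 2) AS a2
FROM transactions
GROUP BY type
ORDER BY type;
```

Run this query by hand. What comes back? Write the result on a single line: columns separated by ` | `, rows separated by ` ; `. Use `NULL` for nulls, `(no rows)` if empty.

credit | 371 | 371 ; debit | 494 | 164.67 ; fee | 752 | 250.67 ; refund | 12 | 6

Group transactions by type.
Per group compute: SUM(amount), ROUND(AVG(amount), 2).
  credit: ids {6} → SUM(amount)=371, ROUND(AVG(amount), 2)=371
  debit: ids {3, 7, 8} → SUM(amount)=494, ROUND(AVG(amount), 2)=164.67
  fee: ids {1, 2, 4} → SUM(amount)=752, ROUND(AVG(amount), 2)=250.67
  refund: ids {5, 9} → SUM(amount)=12, ROUND(AVG(amount), 2)=6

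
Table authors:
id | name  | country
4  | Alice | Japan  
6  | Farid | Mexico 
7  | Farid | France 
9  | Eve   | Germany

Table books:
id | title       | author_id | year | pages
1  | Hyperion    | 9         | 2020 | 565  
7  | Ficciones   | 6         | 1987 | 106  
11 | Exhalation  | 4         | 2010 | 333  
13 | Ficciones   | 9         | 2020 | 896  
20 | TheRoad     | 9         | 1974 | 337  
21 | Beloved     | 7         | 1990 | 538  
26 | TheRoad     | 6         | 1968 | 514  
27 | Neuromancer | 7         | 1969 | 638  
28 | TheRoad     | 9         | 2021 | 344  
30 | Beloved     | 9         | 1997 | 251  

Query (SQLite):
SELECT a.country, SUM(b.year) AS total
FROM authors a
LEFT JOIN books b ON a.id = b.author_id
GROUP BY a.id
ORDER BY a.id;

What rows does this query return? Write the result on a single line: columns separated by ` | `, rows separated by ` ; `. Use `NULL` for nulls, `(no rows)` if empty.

LEFT JOIN keeps every authors row; unmatched ones get NULL for books columns.
Group by authors.id and compute SUM(b.year). SUM over an all-NULL group is NULL.
  4: ids {11} → SUM(b.year)=2010
  6: ids {7, 26} → SUM(b.year)=3955
  7: ids {21, 27} → SUM(b.year)=3959
  9: ids {1, 13, 20, 28, 30} → SUM(b.year)=10032

Japan | 2010 ; Mexico | 3955 ; France | 3959 ; Germany | 10032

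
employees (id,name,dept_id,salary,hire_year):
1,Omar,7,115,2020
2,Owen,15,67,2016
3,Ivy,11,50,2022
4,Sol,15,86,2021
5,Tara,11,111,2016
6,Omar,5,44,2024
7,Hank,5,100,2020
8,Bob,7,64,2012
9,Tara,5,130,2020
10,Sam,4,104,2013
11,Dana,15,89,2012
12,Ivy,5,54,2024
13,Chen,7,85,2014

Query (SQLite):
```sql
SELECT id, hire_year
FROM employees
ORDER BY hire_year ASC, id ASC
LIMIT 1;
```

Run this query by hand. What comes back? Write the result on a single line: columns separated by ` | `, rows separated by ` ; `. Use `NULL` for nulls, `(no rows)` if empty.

8 | 2012

Sort by hire_year asc, tiebreak id asc: (2012, id=8), (2012, id=11), (2013, id=10), (2014, id=13) …. Take first 1.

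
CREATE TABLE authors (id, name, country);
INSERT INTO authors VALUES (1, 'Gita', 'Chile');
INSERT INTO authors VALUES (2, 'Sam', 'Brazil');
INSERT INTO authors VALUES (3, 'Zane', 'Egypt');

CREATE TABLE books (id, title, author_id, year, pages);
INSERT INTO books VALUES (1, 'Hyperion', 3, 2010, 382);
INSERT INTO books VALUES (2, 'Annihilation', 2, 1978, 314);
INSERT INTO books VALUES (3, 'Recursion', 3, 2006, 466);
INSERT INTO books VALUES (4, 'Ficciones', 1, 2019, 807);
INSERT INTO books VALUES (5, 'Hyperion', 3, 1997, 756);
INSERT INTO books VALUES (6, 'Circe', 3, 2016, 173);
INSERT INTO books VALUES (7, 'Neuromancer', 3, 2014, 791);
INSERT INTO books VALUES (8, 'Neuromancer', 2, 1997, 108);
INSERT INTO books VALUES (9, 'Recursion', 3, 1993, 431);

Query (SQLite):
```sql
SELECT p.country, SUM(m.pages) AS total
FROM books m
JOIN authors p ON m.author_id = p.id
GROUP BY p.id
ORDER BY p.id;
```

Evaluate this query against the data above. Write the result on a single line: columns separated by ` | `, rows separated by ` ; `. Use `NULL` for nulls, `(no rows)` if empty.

Chile | 807 ; Brazil | 422 ; Egypt | 2999

Join each books row to its authors via author_id.
Group joined rows by authors.id; compute SUM(m.pages) per group.
  1: ids {4} → SUM(m.pages)=807
  2: ids {2, 8} → SUM(m.pages)=422
  3: ids {1, 3, 5, 6, 7, 9} → SUM(m.pages)=2999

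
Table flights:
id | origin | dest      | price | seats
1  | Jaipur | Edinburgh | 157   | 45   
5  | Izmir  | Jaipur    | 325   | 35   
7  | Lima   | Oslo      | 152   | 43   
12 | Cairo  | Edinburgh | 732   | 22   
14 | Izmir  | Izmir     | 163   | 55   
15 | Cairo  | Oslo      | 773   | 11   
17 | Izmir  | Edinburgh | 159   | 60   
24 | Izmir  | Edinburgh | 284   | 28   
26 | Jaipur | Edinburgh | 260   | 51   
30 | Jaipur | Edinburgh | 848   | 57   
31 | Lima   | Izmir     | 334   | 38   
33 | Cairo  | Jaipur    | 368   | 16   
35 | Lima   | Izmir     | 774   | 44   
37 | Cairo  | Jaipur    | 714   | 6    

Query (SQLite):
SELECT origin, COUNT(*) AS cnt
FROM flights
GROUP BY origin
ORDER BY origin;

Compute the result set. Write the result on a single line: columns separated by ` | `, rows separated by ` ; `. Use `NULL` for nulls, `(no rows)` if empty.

Cairo | 4 ; Izmir | 4 ; Jaipur | 3 ; Lima | 3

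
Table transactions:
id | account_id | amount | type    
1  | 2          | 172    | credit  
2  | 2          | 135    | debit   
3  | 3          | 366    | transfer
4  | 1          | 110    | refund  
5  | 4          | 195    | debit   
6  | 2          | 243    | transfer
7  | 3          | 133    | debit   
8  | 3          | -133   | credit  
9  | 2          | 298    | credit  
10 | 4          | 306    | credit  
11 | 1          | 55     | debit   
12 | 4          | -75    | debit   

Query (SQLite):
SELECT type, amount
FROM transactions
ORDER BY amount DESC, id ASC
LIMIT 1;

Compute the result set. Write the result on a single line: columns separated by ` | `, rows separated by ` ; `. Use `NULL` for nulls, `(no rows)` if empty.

transfer | 366

Sort by amount desc, tiebreak id asc: (366, id=3), (306, id=10), (298, id=9), (243, id=6) …. Take first 1.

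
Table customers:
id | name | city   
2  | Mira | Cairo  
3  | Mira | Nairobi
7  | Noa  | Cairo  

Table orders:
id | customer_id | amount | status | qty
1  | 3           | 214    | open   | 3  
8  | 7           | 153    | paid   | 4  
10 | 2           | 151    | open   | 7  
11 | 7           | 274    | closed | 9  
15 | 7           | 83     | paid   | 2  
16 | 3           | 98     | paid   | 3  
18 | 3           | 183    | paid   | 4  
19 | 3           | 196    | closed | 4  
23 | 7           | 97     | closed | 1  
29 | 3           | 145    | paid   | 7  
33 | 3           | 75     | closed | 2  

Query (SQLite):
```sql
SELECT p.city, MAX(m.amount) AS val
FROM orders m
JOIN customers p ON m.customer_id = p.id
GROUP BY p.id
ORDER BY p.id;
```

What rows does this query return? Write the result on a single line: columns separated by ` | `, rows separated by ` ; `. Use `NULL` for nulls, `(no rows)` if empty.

Cairo | 151 ; Nairobi | 214 ; Cairo | 274

Join each orders row to its customers via customer_id.
Group joined rows by customers.id; compute MAX(m.amount) per group.
  2: ids {10} → MAX(m.amount)=151
  3: ids {1, 16, 18, 19, 29, 33} → MAX(m.amount)=214
  7: ids {8, 11, 15, 23} → MAX(m.amount)=274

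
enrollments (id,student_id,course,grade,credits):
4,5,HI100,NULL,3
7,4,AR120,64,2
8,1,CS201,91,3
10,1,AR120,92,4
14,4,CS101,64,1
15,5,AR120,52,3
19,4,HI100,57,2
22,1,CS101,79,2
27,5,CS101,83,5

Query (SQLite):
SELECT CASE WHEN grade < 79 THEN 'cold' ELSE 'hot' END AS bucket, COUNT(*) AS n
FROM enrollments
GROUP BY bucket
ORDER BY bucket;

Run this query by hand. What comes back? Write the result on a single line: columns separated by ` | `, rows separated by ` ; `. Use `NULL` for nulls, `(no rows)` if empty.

Bucket rows by grade < 79 → 'cold' else 'hot'; count each bucket.
NULL < 79 is unknown, so NULL grade falls into ELSE → 'hot'.

cold | 4 ; hot | 5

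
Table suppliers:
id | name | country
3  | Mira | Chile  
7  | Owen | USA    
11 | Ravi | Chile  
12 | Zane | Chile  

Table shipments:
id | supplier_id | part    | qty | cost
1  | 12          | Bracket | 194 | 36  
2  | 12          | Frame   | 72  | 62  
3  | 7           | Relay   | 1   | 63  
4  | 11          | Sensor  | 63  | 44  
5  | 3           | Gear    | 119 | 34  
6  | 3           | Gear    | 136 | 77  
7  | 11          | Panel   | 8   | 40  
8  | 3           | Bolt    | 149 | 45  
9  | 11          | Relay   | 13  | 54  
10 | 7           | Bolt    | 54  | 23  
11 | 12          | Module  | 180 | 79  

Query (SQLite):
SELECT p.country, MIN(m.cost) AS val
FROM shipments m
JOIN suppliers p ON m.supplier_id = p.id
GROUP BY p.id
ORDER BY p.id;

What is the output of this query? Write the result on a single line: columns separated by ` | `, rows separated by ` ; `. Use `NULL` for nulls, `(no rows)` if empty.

Chile | 34 ; USA | 23 ; Chile | 40 ; Chile | 36

Join each shipments row to its suppliers via supplier_id.
Group joined rows by suppliers.id; compute MIN(m.cost) per group.
  3: ids {5, 6, 8} → MIN(m.cost)=34
  7: ids {3, 10} → MIN(m.cost)=23
  11: ids {4, 7, 9} → MIN(m.cost)=40
  12: ids {1, 2, 11} → MIN(m.cost)=36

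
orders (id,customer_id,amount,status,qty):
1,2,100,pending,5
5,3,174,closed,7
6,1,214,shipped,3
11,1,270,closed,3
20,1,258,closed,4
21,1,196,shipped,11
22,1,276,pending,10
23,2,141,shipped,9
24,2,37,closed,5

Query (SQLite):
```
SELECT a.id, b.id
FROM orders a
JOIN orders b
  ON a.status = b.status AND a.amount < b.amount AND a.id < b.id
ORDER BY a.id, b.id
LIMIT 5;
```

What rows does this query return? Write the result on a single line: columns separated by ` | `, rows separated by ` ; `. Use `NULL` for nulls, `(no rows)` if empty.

1 | 22 ; 5 | 11 ; 5 | 20

Pairs (a,b) with same status, a.amount < b.amount, a.id < b.id.
status groups: closed:{5,11,20,24} pending:{1,22} shipped:{6,21,23}
Ordered by (a.id, b.id); first 5.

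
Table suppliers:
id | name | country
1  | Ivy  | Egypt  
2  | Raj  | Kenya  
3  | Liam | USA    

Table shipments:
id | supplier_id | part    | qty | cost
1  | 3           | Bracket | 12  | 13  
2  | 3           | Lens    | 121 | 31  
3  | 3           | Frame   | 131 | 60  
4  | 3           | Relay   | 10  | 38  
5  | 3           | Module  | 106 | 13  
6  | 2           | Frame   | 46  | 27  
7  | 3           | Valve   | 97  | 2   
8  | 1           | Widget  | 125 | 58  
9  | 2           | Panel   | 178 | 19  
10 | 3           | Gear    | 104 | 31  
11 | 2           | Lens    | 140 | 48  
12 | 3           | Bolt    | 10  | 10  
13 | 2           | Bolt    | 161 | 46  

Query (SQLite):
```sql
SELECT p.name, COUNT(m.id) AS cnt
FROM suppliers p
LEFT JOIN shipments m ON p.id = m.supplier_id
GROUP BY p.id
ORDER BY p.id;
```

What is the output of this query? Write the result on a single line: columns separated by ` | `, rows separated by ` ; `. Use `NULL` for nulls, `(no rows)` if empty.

Ivy | 1 ; Raj | 4 ; Liam | 8

LEFT JOIN keeps every suppliers row; unmatched ones get NULL for shipments columns.
Group by suppliers.id and compute COUNT(m.id). COUNT(col) of an all-NULL group is 0.
  1: ids {8} → COUNT(m.id)=1
  2: ids {6, 9, 11, 13} → COUNT(m.id)=4
  3: ids {1, 2, 3, 4, 5, 7, 10, 12} → COUNT(m.id)=8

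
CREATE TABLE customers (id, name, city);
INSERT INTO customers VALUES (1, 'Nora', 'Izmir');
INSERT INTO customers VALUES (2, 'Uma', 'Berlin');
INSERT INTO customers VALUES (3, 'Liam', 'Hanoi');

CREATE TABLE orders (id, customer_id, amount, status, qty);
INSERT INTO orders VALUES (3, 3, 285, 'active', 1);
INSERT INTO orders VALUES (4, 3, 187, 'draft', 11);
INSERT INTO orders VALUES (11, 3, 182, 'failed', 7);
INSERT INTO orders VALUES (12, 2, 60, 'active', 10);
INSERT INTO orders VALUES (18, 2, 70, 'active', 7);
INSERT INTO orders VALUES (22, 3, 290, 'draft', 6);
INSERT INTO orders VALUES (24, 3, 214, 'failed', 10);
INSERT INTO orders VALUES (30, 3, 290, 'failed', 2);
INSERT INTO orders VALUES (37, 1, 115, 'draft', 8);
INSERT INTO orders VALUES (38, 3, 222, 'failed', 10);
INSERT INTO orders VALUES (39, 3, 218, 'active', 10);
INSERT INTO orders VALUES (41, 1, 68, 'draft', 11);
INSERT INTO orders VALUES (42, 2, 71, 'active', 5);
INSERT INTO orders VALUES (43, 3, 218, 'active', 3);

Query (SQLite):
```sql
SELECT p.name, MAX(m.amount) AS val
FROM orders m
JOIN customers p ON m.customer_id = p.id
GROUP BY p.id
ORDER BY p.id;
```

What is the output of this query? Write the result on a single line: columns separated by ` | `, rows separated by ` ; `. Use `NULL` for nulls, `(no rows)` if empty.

Join each orders row to its customers via customer_id.
Group joined rows by customers.id; compute MAX(m.amount) per group.
  1: ids {37, 41} → MAX(m.amount)=115
  2: ids {12, 18, 42} → MAX(m.amount)=71
  3: ids {3, 4, 11, 22, 24, 30, 38, 39, 43} → MAX(m.amount)=290

Nora | 115 ; Uma | 71 ; Liam | 290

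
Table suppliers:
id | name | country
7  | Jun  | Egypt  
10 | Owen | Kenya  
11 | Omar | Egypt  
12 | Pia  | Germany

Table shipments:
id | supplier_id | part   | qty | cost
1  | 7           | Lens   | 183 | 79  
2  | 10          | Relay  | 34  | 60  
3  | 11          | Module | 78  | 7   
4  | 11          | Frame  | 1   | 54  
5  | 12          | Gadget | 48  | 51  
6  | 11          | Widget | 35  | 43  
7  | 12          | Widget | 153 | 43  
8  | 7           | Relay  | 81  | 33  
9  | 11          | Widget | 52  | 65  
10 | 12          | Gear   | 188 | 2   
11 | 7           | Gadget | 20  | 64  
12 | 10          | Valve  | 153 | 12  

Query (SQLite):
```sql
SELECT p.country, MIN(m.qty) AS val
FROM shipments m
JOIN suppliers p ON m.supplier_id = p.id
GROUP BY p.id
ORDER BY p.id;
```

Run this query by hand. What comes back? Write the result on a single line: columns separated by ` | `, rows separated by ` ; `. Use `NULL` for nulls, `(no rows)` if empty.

Egypt | 20 ; Kenya | 34 ; Egypt | 1 ; Germany | 48

Join each shipments row to its suppliers via supplier_id.
Group joined rows by suppliers.id; compute MIN(m.qty) per group.
  7: ids {1, 8, 11} → MIN(m.qty)=20
  10: ids {2, 12} → MIN(m.qty)=34
  11: ids {3, 4, 6, 9} → MIN(m.qty)=1
  12: ids {5, 7, 10} → MIN(m.qty)=48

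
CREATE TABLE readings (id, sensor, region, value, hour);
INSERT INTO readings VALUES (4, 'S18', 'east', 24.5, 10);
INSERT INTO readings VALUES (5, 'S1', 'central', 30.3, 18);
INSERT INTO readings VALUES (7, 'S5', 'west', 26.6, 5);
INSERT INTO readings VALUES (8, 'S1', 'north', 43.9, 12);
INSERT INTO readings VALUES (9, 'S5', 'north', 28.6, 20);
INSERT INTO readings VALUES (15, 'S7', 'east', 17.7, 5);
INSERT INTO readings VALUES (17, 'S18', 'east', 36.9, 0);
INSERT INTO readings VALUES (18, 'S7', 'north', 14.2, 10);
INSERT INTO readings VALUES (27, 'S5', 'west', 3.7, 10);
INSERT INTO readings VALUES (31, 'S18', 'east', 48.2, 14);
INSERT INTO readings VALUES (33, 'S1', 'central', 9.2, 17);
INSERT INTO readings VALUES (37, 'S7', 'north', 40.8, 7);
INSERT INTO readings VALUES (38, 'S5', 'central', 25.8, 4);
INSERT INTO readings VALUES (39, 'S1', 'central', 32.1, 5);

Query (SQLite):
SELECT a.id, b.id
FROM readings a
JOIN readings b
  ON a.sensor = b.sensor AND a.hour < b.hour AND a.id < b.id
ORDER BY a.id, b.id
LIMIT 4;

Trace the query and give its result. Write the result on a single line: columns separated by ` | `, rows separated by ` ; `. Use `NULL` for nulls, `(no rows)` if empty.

Pairs (a,b) with same sensor, a.hour < b.hour, a.id < b.id.
sensor groups: S1:{5,8,33,39} S18:{4,17,31} S5:{7,9,27,38} S7:{15,18,37}
Ordered by (a.id, b.id); first 4.

4 | 31 ; 7 | 9 ; 7 | 27 ; 8 | 33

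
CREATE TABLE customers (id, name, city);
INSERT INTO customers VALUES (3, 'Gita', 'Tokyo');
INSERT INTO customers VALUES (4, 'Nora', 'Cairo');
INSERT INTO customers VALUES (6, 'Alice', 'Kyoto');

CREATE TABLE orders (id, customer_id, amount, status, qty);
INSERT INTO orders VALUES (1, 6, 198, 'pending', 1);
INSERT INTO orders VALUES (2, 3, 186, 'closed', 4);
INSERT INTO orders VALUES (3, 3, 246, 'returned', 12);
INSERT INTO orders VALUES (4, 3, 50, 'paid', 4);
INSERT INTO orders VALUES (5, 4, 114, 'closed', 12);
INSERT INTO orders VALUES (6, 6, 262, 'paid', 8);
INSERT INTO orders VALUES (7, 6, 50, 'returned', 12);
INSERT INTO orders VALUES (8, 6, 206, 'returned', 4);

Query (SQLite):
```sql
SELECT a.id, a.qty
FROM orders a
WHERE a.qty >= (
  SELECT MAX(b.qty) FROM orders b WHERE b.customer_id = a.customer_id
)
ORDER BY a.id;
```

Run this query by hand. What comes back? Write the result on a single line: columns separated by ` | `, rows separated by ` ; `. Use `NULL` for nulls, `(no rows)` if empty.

For each orders row a, compute MAX(qty) over rows sharing a.customer_id.
Keep row a if a.qty >= that per-group MAX.
  customer_id=3: MAX(qty) = 12
  customer_id=4: MAX(qty) = 12
  customer_id=6: MAX(qty) = 12

3 | 12 ; 5 | 12 ; 7 | 12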